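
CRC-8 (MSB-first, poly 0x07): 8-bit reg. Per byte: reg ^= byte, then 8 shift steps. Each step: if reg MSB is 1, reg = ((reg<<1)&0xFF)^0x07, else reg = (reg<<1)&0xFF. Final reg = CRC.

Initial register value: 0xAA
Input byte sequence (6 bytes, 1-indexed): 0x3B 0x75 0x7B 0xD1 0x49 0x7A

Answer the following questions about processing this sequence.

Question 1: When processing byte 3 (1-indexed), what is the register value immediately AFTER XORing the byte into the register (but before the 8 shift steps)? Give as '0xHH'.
Register before byte 3: 0xB8
Byte 3: 0x7B
0xB8 XOR 0x7B = 0xC3

Answer: 0xC3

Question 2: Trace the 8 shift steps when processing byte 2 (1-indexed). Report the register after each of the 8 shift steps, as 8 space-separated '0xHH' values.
After byte 1 (0x3B): reg=0xFE
Register before byte 2: 0xFE
After XOR with byte 0x75: 0x8B

Answer: 0x11 0x22 0x44 0x88 0x17 0x2E 0x5C 0xB8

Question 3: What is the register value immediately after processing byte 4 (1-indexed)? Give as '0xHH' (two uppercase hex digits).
Answer: 0xEB

Derivation:
After byte 1 (0x3B): reg=0xFE
After byte 2 (0x75): reg=0xB8
After byte 3 (0x7B): reg=0x47
After byte 4 (0xD1): reg=0xEB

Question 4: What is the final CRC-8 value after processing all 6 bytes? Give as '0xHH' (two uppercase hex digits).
After byte 1 (0x3B): reg=0xFE
After byte 2 (0x75): reg=0xB8
After byte 3 (0x7B): reg=0x47
After byte 4 (0xD1): reg=0xEB
After byte 5 (0x49): reg=0x67
After byte 6 (0x7A): reg=0x53

Answer: 0x53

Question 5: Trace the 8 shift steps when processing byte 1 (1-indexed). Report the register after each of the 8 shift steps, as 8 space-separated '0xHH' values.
Answer: 0x25 0x4A 0x94 0x2F 0x5E 0xBC 0x7F 0xFE

Derivation:
Register before byte 1: 0xAA
After XOR with byte 0x3B: 0x91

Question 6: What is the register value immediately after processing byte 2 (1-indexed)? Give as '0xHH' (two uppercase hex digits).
Answer: 0xB8

Derivation:
After byte 1 (0x3B): reg=0xFE
After byte 2 (0x75): reg=0xB8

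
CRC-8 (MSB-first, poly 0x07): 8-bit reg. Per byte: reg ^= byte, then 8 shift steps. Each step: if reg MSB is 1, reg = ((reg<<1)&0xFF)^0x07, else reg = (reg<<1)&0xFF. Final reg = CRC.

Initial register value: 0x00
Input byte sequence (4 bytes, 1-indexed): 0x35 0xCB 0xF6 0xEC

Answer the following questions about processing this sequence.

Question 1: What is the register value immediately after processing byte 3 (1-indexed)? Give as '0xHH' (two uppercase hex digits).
After byte 1 (0x35): reg=0x8B
After byte 2 (0xCB): reg=0xC7
After byte 3 (0xF6): reg=0x97

Answer: 0x97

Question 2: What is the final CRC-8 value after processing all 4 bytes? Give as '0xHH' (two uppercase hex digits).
After byte 1 (0x35): reg=0x8B
After byte 2 (0xCB): reg=0xC7
After byte 3 (0xF6): reg=0x97
After byte 4 (0xEC): reg=0x66

Answer: 0x66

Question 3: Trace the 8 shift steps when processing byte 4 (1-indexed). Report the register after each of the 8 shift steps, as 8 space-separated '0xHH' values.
After byte 1 (0x35): reg=0x8B
After byte 2 (0xCB): reg=0xC7
After byte 3 (0xF6): reg=0x97
Register before byte 4: 0x97
After XOR with byte 0xEC: 0x7B

Answer: 0xF6 0xEB 0xD1 0xA5 0x4D 0x9A 0x33 0x66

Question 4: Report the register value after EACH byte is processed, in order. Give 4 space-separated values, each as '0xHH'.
0x8B 0xC7 0x97 0x66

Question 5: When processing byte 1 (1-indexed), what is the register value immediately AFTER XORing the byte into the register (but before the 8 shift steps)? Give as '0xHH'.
Register before byte 1: 0x00
Byte 1: 0x35
0x00 XOR 0x35 = 0x35

Answer: 0x35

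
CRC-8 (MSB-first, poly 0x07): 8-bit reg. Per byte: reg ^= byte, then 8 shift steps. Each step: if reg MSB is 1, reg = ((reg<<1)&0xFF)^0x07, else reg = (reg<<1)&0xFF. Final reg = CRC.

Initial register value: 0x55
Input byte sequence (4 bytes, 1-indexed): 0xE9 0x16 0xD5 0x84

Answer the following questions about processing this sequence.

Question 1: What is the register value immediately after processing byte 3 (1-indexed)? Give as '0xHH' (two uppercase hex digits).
Answer: 0x1C

Derivation:
After byte 1 (0xE9): reg=0x3D
After byte 2 (0x16): reg=0xD1
After byte 3 (0xD5): reg=0x1C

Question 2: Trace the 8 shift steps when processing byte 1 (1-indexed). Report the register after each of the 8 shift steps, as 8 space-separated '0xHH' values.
Register before byte 1: 0x55
After XOR with byte 0xE9: 0xBC

Answer: 0x7F 0xFE 0xFB 0xF1 0xE5 0xCD 0x9D 0x3D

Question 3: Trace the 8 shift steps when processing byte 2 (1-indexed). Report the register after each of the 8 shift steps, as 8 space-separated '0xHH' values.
After byte 1 (0xE9): reg=0x3D
Register before byte 2: 0x3D
After XOR with byte 0x16: 0x2B

Answer: 0x56 0xAC 0x5F 0xBE 0x7B 0xF6 0xEB 0xD1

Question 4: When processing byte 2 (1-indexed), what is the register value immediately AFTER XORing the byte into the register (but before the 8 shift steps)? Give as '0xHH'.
Register before byte 2: 0x3D
Byte 2: 0x16
0x3D XOR 0x16 = 0x2B

Answer: 0x2B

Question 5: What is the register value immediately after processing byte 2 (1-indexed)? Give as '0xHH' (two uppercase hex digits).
After byte 1 (0xE9): reg=0x3D
After byte 2 (0x16): reg=0xD1

Answer: 0xD1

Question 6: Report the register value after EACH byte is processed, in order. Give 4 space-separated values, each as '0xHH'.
0x3D 0xD1 0x1C 0xC1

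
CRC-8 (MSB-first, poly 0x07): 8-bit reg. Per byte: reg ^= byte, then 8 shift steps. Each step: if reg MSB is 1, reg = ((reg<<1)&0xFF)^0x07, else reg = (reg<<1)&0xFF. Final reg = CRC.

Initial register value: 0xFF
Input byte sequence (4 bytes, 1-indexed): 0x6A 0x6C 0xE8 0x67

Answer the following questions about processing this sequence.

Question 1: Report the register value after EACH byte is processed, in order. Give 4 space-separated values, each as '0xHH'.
0xE2 0xA3 0xF6 0xFE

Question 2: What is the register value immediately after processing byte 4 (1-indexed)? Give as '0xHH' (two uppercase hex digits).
After byte 1 (0x6A): reg=0xE2
After byte 2 (0x6C): reg=0xA3
After byte 3 (0xE8): reg=0xF6
After byte 4 (0x67): reg=0xFE

Answer: 0xFE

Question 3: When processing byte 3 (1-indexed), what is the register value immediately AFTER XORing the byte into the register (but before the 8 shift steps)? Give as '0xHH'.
Answer: 0x4B

Derivation:
Register before byte 3: 0xA3
Byte 3: 0xE8
0xA3 XOR 0xE8 = 0x4B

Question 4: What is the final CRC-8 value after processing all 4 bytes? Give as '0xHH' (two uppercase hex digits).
Answer: 0xFE

Derivation:
After byte 1 (0x6A): reg=0xE2
After byte 2 (0x6C): reg=0xA3
After byte 3 (0xE8): reg=0xF6
After byte 4 (0x67): reg=0xFE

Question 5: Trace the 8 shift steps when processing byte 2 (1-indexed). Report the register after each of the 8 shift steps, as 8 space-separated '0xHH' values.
After byte 1 (0x6A): reg=0xE2
Register before byte 2: 0xE2
After XOR with byte 0x6C: 0x8E

Answer: 0x1B 0x36 0x6C 0xD8 0xB7 0x69 0xD2 0xA3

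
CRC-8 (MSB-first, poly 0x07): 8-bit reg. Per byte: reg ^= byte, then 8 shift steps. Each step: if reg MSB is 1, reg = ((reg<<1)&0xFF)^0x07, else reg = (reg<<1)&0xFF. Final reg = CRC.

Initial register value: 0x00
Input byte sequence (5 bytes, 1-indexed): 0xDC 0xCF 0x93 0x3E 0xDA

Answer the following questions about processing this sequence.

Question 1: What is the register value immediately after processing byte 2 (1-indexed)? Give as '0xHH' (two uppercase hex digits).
Answer: 0x25

Derivation:
After byte 1 (0xDC): reg=0x1A
After byte 2 (0xCF): reg=0x25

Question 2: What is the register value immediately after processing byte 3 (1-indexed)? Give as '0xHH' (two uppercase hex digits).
Answer: 0x0B

Derivation:
After byte 1 (0xDC): reg=0x1A
After byte 2 (0xCF): reg=0x25
After byte 3 (0x93): reg=0x0B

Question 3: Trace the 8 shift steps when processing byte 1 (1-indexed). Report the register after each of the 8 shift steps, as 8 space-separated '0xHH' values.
Register before byte 1: 0x00
After XOR with byte 0xDC: 0xDC

Answer: 0xBF 0x79 0xF2 0xE3 0xC1 0x85 0x0D 0x1A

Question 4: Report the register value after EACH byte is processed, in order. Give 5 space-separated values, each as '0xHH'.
0x1A 0x25 0x0B 0x8B 0xB0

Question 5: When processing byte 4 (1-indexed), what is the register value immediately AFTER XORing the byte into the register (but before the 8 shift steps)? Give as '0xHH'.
Register before byte 4: 0x0B
Byte 4: 0x3E
0x0B XOR 0x3E = 0x35

Answer: 0x35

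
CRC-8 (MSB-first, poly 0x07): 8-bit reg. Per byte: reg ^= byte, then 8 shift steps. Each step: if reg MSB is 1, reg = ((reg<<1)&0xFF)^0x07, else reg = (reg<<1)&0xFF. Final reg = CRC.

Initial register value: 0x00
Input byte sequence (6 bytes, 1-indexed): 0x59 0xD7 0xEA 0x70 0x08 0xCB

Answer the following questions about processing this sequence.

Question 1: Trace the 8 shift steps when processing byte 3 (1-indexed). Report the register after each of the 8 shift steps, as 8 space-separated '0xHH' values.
After byte 1 (0x59): reg=0x88
After byte 2 (0xD7): reg=0x9A
Register before byte 3: 0x9A
After XOR with byte 0xEA: 0x70

Answer: 0xE0 0xC7 0x89 0x15 0x2A 0x54 0xA8 0x57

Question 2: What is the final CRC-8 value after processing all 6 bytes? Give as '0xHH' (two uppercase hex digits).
After byte 1 (0x59): reg=0x88
After byte 2 (0xD7): reg=0x9A
After byte 3 (0xEA): reg=0x57
After byte 4 (0x70): reg=0xF5
After byte 5 (0x08): reg=0xFD
After byte 6 (0xCB): reg=0x82

Answer: 0x82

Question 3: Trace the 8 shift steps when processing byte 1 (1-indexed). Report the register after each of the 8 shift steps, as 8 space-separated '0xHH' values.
Answer: 0xB2 0x63 0xC6 0x8B 0x11 0x22 0x44 0x88

Derivation:
Register before byte 1: 0x00
After XOR with byte 0x59: 0x59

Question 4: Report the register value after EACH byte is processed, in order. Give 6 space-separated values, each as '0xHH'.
0x88 0x9A 0x57 0xF5 0xFD 0x82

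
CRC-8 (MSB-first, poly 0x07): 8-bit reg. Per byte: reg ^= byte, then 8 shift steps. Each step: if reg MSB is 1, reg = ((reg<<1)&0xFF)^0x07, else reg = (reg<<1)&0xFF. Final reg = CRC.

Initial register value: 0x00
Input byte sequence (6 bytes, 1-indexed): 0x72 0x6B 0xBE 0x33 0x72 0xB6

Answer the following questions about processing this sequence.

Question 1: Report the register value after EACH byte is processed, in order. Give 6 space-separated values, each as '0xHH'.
0x59 0x9E 0xE0 0x37 0xDC 0x11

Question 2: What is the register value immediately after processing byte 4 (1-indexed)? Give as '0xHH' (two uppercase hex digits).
After byte 1 (0x72): reg=0x59
After byte 2 (0x6B): reg=0x9E
After byte 3 (0xBE): reg=0xE0
After byte 4 (0x33): reg=0x37

Answer: 0x37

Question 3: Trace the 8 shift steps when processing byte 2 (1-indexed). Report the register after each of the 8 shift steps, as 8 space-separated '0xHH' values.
After byte 1 (0x72): reg=0x59
Register before byte 2: 0x59
After XOR with byte 0x6B: 0x32

Answer: 0x64 0xC8 0x97 0x29 0x52 0xA4 0x4F 0x9E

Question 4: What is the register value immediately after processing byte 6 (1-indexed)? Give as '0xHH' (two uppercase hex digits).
Answer: 0x11

Derivation:
After byte 1 (0x72): reg=0x59
After byte 2 (0x6B): reg=0x9E
After byte 3 (0xBE): reg=0xE0
After byte 4 (0x33): reg=0x37
After byte 5 (0x72): reg=0xDC
After byte 6 (0xB6): reg=0x11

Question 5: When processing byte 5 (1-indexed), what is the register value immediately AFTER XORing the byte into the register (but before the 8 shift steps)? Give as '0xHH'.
Register before byte 5: 0x37
Byte 5: 0x72
0x37 XOR 0x72 = 0x45

Answer: 0x45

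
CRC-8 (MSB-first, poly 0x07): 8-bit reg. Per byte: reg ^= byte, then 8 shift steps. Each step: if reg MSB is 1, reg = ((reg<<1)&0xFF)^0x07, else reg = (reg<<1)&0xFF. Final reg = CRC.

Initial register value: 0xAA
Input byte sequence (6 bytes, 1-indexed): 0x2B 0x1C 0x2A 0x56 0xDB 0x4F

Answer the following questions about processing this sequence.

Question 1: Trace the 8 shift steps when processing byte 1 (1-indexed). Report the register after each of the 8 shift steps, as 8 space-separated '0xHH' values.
Register before byte 1: 0xAA
After XOR with byte 0x2B: 0x81

Answer: 0x05 0x0A 0x14 0x28 0x50 0xA0 0x47 0x8E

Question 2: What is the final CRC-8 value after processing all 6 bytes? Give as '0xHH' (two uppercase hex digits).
After byte 1 (0x2B): reg=0x8E
After byte 2 (0x1C): reg=0xF7
After byte 3 (0x2A): reg=0x1D
After byte 4 (0x56): reg=0xF6
After byte 5 (0xDB): reg=0xC3
After byte 6 (0x4F): reg=0xAD

Answer: 0xAD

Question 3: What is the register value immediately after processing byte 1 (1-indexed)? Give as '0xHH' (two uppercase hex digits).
Answer: 0x8E

Derivation:
After byte 1 (0x2B): reg=0x8E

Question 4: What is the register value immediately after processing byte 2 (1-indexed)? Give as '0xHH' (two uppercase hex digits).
Answer: 0xF7

Derivation:
After byte 1 (0x2B): reg=0x8E
After byte 2 (0x1C): reg=0xF7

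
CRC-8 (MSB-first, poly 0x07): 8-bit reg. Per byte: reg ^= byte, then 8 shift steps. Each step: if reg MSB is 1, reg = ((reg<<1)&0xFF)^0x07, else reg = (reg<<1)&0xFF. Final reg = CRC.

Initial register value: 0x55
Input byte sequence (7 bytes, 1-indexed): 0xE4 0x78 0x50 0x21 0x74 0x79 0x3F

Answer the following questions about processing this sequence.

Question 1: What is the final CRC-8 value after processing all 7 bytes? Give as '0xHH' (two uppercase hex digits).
After byte 1 (0xE4): reg=0x1E
After byte 2 (0x78): reg=0x35
After byte 3 (0x50): reg=0x3C
After byte 4 (0x21): reg=0x53
After byte 5 (0x74): reg=0xF5
After byte 6 (0x79): reg=0xAD
After byte 7 (0x3F): reg=0xF7

Answer: 0xF7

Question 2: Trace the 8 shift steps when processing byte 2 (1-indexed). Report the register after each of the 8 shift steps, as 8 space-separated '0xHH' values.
Answer: 0xCC 0x9F 0x39 0x72 0xE4 0xCF 0x99 0x35

Derivation:
After byte 1 (0xE4): reg=0x1E
Register before byte 2: 0x1E
After XOR with byte 0x78: 0x66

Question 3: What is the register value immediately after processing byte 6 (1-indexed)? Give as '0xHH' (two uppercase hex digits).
After byte 1 (0xE4): reg=0x1E
After byte 2 (0x78): reg=0x35
After byte 3 (0x50): reg=0x3C
After byte 4 (0x21): reg=0x53
After byte 5 (0x74): reg=0xF5
After byte 6 (0x79): reg=0xAD

Answer: 0xAD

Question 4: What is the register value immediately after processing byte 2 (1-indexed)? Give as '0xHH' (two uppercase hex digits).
Answer: 0x35

Derivation:
After byte 1 (0xE4): reg=0x1E
After byte 2 (0x78): reg=0x35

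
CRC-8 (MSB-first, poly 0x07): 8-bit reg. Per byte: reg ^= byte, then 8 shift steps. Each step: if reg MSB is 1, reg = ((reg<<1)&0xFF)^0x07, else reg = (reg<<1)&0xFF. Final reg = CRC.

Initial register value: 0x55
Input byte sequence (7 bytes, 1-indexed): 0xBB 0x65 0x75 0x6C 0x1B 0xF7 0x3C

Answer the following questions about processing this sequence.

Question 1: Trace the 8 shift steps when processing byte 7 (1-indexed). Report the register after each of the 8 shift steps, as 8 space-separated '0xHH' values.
After byte 1 (0xBB): reg=0x84
After byte 2 (0x65): reg=0xA9
After byte 3 (0x75): reg=0x1A
After byte 4 (0x6C): reg=0x45
After byte 5 (0x1B): reg=0x9D
After byte 6 (0xF7): reg=0x11
Register before byte 7: 0x11
After XOR with byte 0x3C: 0x2D

Answer: 0x5A 0xB4 0x6F 0xDE 0xBB 0x71 0xE2 0xC3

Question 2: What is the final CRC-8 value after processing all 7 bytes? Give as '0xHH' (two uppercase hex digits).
Answer: 0xC3

Derivation:
After byte 1 (0xBB): reg=0x84
After byte 2 (0x65): reg=0xA9
After byte 3 (0x75): reg=0x1A
After byte 4 (0x6C): reg=0x45
After byte 5 (0x1B): reg=0x9D
After byte 6 (0xF7): reg=0x11
After byte 7 (0x3C): reg=0xC3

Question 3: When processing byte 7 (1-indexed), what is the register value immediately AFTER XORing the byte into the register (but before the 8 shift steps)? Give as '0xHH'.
Register before byte 7: 0x11
Byte 7: 0x3C
0x11 XOR 0x3C = 0x2D

Answer: 0x2D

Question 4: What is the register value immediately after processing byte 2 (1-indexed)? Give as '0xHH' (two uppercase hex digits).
Answer: 0xA9

Derivation:
After byte 1 (0xBB): reg=0x84
After byte 2 (0x65): reg=0xA9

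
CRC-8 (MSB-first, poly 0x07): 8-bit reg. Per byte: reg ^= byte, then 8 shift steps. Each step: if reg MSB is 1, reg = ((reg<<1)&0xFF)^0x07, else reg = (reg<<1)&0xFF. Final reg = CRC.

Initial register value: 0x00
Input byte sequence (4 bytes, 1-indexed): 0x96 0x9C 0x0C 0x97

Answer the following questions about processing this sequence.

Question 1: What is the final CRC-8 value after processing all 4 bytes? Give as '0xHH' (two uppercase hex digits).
Answer: 0x61

Derivation:
After byte 1 (0x96): reg=0xEB
After byte 2 (0x9C): reg=0x42
After byte 3 (0x0C): reg=0xED
After byte 4 (0x97): reg=0x61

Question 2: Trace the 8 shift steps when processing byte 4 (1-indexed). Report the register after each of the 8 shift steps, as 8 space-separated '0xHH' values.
Answer: 0xF4 0xEF 0xD9 0xB5 0x6D 0xDA 0xB3 0x61

Derivation:
After byte 1 (0x96): reg=0xEB
After byte 2 (0x9C): reg=0x42
After byte 3 (0x0C): reg=0xED
Register before byte 4: 0xED
After XOR with byte 0x97: 0x7A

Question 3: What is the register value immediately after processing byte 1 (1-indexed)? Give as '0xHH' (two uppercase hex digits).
Answer: 0xEB

Derivation:
After byte 1 (0x96): reg=0xEB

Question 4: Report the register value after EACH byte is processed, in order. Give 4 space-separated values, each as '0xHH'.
0xEB 0x42 0xED 0x61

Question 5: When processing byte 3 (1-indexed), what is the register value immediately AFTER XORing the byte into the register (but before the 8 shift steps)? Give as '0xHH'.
Register before byte 3: 0x42
Byte 3: 0x0C
0x42 XOR 0x0C = 0x4E

Answer: 0x4E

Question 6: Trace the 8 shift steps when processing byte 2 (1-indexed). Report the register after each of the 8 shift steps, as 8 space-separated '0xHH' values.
Answer: 0xEE 0xDB 0xB1 0x65 0xCA 0x93 0x21 0x42

Derivation:
After byte 1 (0x96): reg=0xEB
Register before byte 2: 0xEB
After XOR with byte 0x9C: 0x77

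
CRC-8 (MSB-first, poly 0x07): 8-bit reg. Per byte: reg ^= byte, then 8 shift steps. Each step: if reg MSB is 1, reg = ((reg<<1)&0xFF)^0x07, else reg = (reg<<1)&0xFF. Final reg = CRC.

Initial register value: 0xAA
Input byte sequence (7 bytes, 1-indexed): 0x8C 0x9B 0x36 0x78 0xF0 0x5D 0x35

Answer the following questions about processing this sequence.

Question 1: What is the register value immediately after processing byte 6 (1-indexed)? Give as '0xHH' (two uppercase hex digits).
After byte 1 (0x8C): reg=0xF2
After byte 2 (0x9B): reg=0x18
After byte 3 (0x36): reg=0xCA
After byte 4 (0x78): reg=0x17
After byte 5 (0xF0): reg=0xBB
After byte 6 (0x5D): reg=0xBC

Answer: 0xBC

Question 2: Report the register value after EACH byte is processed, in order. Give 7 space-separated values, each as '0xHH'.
0xF2 0x18 0xCA 0x17 0xBB 0xBC 0xB6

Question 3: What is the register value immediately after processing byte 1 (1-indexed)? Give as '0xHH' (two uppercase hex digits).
After byte 1 (0x8C): reg=0xF2

Answer: 0xF2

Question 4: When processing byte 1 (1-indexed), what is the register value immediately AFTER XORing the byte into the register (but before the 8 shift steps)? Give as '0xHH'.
Answer: 0x26

Derivation:
Register before byte 1: 0xAA
Byte 1: 0x8C
0xAA XOR 0x8C = 0x26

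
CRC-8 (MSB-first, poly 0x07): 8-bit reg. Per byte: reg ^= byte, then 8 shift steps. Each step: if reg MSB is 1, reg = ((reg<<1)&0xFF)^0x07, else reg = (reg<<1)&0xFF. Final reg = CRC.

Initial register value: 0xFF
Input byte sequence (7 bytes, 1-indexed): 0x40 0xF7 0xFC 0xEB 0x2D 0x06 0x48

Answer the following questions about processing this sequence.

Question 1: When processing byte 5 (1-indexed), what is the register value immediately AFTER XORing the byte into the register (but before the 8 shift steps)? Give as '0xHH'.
Answer: 0x6A

Derivation:
Register before byte 5: 0x47
Byte 5: 0x2D
0x47 XOR 0x2D = 0x6A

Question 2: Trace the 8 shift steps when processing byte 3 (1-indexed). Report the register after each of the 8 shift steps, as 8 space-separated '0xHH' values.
After byte 1 (0x40): reg=0x34
After byte 2 (0xF7): reg=0x47
Register before byte 3: 0x47
After XOR with byte 0xFC: 0xBB

Answer: 0x71 0xE2 0xC3 0x81 0x05 0x0A 0x14 0x28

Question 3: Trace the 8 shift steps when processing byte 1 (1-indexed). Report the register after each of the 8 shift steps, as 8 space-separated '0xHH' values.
Register before byte 1: 0xFF
After XOR with byte 0x40: 0xBF

Answer: 0x79 0xF2 0xE3 0xC1 0x85 0x0D 0x1A 0x34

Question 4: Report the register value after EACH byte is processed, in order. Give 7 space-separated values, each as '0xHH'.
0x34 0x47 0x28 0x47 0x11 0x65 0xC3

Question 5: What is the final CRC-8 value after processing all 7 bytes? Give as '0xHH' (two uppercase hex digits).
Answer: 0xC3

Derivation:
After byte 1 (0x40): reg=0x34
After byte 2 (0xF7): reg=0x47
After byte 3 (0xFC): reg=0x28
After byte 4 (0xEB): reg=0x47
After byte 5 (0x2D): reg=0x11
After byte 6 (0x06): reg=0x65
After byte 7 (0x48): reg=0xC3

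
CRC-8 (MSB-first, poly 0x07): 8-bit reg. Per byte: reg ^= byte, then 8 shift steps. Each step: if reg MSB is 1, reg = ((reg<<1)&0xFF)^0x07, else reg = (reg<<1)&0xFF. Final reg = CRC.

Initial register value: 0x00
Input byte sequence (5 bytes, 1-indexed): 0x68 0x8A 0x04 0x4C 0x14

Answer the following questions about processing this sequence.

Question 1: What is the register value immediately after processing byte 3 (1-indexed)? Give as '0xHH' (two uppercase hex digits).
After byte 1 (0x68): reg=0x1F
After byte 2 (0x8A): reg=0xE2
After byte 3 (0x04): reg=0xBC

Answer: 0xBC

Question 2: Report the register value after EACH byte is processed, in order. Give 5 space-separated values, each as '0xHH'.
0x1F 0xE2 0xBC 0xDE 0x78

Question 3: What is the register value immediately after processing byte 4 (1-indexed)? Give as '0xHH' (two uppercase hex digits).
After byte 1 (0x68): reg=0x1F
After byte 2 (0x8A): reg=0xE2
After byte 3 (0x04): reg=0xBC
After byte 4 (0x4C): reg=0xDE

Answer: 0xDE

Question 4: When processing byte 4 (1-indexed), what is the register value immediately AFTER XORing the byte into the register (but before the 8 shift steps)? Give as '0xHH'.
Register before byte 4: 0xBC
Byte 4: 0x4C
0xBC XOR 0x4C = 0xF0

Answer: 0xF0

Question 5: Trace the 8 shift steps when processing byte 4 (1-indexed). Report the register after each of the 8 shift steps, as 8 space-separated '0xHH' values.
After byte 1 (0x68): reg=0x1F
After byte 2 (0x8A): reg=0xE2
After byte 3 (0x04): reg=0xBC
Register before byte 4: 0xBC
After XOR with byte 0x4C: 0xF0

Answer: 0xE7 0xC9 0x95 0x2D 0x5A 0xB4 0x6F 0xDE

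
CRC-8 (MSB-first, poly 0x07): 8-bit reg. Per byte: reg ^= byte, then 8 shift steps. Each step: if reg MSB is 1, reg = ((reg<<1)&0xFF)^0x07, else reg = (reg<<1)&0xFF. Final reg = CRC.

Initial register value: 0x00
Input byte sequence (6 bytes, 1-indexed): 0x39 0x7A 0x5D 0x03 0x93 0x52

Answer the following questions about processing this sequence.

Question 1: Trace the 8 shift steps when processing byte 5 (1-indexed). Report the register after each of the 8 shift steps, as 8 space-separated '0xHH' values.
After byte 1 (0x39): reg=0xAF
After byte 2 (0x7A): reg=0x25
After byte 3 (0x5D): reg=0x6F
After byte 4 (0x03): reg=0x03
Register before byte 5: 0x03
After XOR with byte 0x93: 0x90

Answer: 0x27 0x4E 0x9C 0x3F 0x7E 0xFC 0xFF 0xF9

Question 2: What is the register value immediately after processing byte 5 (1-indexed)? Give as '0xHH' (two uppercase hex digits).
After byte 1 (0x39): reg=0xAF
After byte 2 (0x7A): reg=0x25
After byte 3 (0x5D): reg=0x6F
After byte 4 (0x03): reg=0x03
After byte 5 (0x93): reg=0xF9

Answer: 0xF9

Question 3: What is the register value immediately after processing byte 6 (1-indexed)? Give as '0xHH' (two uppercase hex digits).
After byte 1 (0x39): reg=0xAF
After byte 2 (0x7A): reg=0x25
After byte 3 (0x5D): reg=0x6F
After byte 4 (0x03): reg=0x03
After byte 5 (0x93): reg=0xF9
After byte 6 (0x52): reg=0x58

Answer: 0x58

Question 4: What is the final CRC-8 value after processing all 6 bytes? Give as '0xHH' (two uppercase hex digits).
After byte 1 (0x39): reg=0xAF
After byte 2 (0x7A): reg=0x25
After byte 3 (0x5D): reg=0x6F
After byte 4 (0x03): reg=0x03
After byte 5 (0x93): reg=0xF9
After byte 6 (0x52): reg=0x58

Answer: 0x58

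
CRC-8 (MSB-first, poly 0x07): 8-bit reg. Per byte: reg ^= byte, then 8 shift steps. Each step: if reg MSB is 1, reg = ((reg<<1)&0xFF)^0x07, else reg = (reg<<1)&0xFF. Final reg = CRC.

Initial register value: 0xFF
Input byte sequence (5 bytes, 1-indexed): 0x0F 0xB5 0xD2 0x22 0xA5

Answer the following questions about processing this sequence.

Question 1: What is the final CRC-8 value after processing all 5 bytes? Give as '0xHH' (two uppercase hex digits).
Answer: 0xD0

Derivation:
After byte 1 (0x0F): reg=0xDE
After byte 2 (0xB5): reg=0x16
After byte 3 (0xD2): reg=0x52
After byte 4 (0x22): reg=0x57
After byte 5 (0xA5): reg=0xD0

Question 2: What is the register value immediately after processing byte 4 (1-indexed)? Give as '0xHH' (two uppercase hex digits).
Answer: 0x57

Derivation:
After byte 1 (0x0F): reg=0xDE
After byte 2 (0xB5): reg=0x16
After byte 3 (0xD2): reg=0x52
After byte 4 (0x22): reg=0x57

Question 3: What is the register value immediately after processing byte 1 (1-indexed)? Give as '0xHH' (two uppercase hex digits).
Answer: 0xDE

Derivation:
After byte 1 (0x0F): reg=0xDE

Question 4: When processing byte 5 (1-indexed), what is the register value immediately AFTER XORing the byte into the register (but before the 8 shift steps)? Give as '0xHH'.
Answer: 0xF2

Derivation:
Register before byte 5: 0x57
Byte 5: 0xA5
0x57 XOR 0xA5 = 0xF2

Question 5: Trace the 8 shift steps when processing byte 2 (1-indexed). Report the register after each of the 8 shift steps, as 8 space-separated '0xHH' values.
After byte 1 (0x0F): reg=0xDE
Register before byte 2: 0xDE
After XOR with byte 0xB5: 0x6B

Answer: 0xD6 0xAB 0x51 0xA2 0x43 0x86 0x0B 0x16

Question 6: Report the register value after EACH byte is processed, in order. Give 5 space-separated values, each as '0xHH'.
0xDE 0x16 0x52 0x57 0xD0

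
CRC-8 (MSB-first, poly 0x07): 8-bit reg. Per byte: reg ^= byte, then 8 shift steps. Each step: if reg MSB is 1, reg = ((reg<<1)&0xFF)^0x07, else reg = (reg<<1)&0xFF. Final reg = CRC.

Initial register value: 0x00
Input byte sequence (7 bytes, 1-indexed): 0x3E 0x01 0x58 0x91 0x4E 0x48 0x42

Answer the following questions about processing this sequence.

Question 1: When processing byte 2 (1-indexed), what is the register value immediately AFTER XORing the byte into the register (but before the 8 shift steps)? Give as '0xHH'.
Register before byte 2: 0xBA
Byte 2: 0x01
0xBA XOR 0x01 = 0xBB

Answer: 0xBB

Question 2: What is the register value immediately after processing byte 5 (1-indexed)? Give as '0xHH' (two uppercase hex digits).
Answer: 0x7E

Derivation:
After byte 1 (0x3E): reg=0xBA
After byte 2 (0x01): reg=0x28
After byte 3 (0x58): reg=0x57
After byte 4 (0x91): reg=0x5C
After byte 5 (0x4E): reg=0x7E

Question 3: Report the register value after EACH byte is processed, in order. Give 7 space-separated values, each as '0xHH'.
0xBA 0x28 0x57 0x5C 0x7E 0x82 0x4E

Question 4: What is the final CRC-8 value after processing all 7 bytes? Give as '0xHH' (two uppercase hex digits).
Answer: 0x4E

Derivation:
After byte 1 (0x3E): reg=0xBA
After byte 2 (0x01): reg=0x28
After byte 3 (0x58): reg=0x57
After byte 4 (0x91): reg=0x5C
After byte 5 (0x4E): reg=0x7E
After byte 6 (0x48): reg=0x82
After byte 7 (0x42): reg=0x4E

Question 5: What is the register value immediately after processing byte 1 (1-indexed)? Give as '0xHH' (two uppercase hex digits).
After byte 1 (0x3E): reg=0xBA

Answer: 0xBA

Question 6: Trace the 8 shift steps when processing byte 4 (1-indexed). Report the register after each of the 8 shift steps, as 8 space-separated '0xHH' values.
Answer: 0x8B 0x11 0x22 0x44 0x88 0x17 0x2E 0x5C

Derivation:
After byte 1 (0x3E): reg=0xBA
After byte 2 (0x01): reg=0x28
After byte 3 (0x58): reg=0x57
Register before byte 4: 0x57
After XOR with byte 0x91: 0xC6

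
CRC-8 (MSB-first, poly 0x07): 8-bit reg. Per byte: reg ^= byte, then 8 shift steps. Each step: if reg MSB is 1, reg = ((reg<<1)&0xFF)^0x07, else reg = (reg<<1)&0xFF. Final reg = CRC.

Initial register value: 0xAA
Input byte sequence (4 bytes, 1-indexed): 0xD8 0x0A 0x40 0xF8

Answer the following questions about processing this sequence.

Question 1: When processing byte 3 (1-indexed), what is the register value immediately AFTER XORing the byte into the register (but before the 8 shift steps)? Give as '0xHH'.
Register before byte 3: 0xBE
Byte 3: 0x40
0xBE XOR 0x40 = 0xFE

Answer: 0xFE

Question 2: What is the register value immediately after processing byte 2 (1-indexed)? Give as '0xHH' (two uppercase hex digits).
After byte 1 (0xD8): reg=0x59
After byte 2 (0x0A): reg=0xBE

Answer: 0xBE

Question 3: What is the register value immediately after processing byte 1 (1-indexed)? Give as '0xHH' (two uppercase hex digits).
Answer: 0x59

Derivation:
After byte 1 (0xD8): reg=0x59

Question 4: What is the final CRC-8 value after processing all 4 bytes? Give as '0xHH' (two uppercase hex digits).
After byte 1 (0xD8): reg=0x59
After byte 2 (0x0A): reg=0xBE
After byte 3 (0x40): reg=0xF4
After byte 4 (0xF8): reg=0x24

Answer: 0x24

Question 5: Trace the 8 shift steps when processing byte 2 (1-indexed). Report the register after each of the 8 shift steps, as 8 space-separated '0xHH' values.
After byte 1 (0xD8): reg=0x59
Register before byte 2: 0x59
After XOR with byte 0x0A: 0x53

Answer: 0xA6 0x4B 0x96 0x2B 0x56 0xAC 0x5F 0xBE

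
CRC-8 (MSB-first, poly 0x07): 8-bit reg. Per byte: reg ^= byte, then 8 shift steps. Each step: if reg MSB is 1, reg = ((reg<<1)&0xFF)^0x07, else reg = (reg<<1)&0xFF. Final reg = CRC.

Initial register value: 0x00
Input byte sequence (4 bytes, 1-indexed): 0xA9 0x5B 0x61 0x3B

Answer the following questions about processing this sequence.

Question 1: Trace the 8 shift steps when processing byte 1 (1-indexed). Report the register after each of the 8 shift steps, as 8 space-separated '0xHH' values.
Register before byte 1: 0x00
After XOR with byte 0xA9: 0xA9

Answer: 0x55 0xAA 0x53 0xA6 0x4B 0x96 0x2B 0x56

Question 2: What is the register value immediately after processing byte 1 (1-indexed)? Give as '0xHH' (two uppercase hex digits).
After byte 1 (0xA9): reg=0x56

Answer: 0x56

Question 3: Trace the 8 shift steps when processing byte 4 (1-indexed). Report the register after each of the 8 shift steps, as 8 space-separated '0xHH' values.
After byte 1 (0xA9): reg=0x56
After byte 2 (0x5B): reg=0x23
After byte 3 (0x61): reg=0xC9
Register before byte 4: 0xC9
After XOR with byte 0x3B: 0xF2

Answer: 0xE3 0xC1 0x85 0x0D 0x1A 0x34 0x68 0xD0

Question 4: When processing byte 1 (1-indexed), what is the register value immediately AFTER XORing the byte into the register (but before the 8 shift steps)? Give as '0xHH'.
Register before byte 1: 0x00
Byte 1: 0xA9
0x00 XOR 0xA9 = 0xA9

Answer: 0xA9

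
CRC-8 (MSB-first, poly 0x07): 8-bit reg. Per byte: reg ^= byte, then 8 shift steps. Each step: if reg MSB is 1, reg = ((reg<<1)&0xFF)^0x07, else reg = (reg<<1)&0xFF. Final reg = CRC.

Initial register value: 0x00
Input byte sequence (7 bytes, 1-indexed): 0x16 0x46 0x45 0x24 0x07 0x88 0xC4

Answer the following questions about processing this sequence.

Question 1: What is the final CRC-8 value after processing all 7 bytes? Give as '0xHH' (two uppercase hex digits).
After byte 1 (0x16): reg=0x62
After byte 2 (0x46): reg=0xFC
After byte 3 (0x45): reg=0x26
After byte 4 (0x24): reg=0x0E
After byte 5 (0x07): reg=0x3F
After byte 6 (0x88): reg=0x0C
After byte 7 (0xC4): reg=0x76

Answer: 0x76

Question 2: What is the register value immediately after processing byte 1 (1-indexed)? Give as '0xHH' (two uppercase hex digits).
Answer: 0x62

Derivation:
After byte 1 (0x16): reg=0x62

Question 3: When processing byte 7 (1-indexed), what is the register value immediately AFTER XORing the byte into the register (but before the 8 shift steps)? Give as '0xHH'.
Register before byte 7: 0x0C
Byte 7: 0xC4
0x0C XOR 0xC4 = 0xC8

Answer: 0xC8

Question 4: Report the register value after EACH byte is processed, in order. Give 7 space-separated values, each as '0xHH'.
0x62 0xFC 0x26 0x0E 0x3F 0x0C 0x76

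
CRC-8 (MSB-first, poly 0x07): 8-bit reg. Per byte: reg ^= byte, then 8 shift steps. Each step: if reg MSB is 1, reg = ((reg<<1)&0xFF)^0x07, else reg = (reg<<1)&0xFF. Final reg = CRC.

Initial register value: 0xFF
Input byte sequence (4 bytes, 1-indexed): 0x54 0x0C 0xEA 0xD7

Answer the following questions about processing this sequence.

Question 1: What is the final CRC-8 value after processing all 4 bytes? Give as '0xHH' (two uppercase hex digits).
Answer: 0x65

Derivation:
After byte 1 (0x54): reg=0x58
After byte 2 (0x0C): reg=0xAB
After byte 3 (0xEA): reg=0xC0
After byte 4 (0xD7): reg=0x65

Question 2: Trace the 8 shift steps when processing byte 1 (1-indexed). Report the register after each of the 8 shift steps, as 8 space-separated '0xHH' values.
Answer: 0x51 0xA2 0x43 0x86 0x0B 0x16 0x2C 0x58

Derivation:
Register before byte 1: 0xFF
After XOR with byte 0x54: 0xAB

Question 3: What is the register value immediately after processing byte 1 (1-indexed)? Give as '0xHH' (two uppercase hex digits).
Answer: 0x58

Derivation:
After byte 1 (0x54): reg=0x58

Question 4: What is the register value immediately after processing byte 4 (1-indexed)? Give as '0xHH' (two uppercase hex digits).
Answer: 0x65

Derivation:
After byte 1 (0x54): reg=0x58
After byte 2 (0x0C): reg=0xAB
After byte 3 (0xEA): reg=0xC0
After byte 4 (0xD7): reg=0x65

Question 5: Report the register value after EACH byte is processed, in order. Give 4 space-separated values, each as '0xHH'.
0x58 0xAB 0xC0 0x65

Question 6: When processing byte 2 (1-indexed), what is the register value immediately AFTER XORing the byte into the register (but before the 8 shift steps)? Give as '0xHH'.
Answer: 0x54

Derivation:
Register before byte 2: 0x58
Byte 2: 0x0C
0x58 XOR 0x0C = 0x54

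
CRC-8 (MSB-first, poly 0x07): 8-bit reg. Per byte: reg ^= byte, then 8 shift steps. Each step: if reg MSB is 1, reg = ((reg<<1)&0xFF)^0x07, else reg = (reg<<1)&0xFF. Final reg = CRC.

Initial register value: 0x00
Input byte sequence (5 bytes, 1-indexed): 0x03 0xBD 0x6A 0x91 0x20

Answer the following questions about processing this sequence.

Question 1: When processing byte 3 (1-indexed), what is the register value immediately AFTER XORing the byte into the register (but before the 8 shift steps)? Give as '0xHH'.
Answer: 0x6F

Derivation:
Register before byte 3: 0x05
Byte 3: 0x6A
0x05 XOR 0x6A = 0x6F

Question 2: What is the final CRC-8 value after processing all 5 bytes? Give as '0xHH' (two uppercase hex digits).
After byte 1 (0x03): reg=0x09
After byte 2 (0xBD): reg=0x05
After byte 3 (0x6A): reg=0x0A
After byte 4 (0x91): reg=0xC8
After byte 5 (0x20): reg=0x96

Answer: 0x96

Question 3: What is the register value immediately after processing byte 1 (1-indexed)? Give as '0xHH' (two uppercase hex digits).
Answer: 0x09

Derivation:
After byte 1 (0x03): reg=0x09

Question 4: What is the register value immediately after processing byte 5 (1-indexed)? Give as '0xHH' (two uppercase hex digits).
Answer: 0x96

Derivation:
After byte 1 (0x03): reg=0x09
After byte 2 (0xBD): reg=0x05
After byte 3 (0x6A): reg=0x0A
After byte 4 (0x91): reg=0xC8
After byte 5 (0x20): reg=0x96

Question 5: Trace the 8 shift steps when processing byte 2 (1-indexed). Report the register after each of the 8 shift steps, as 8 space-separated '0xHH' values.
After byte 1 (0x03): reg=0x09
Register before byte 2: 0x09
After XOR with byte 0xBD: 0xB4

Answer: 0x6F 0xDE 0xBB 0x71 0xE2 0xC3 0x81 0x05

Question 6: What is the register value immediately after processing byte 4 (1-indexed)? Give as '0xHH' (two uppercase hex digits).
Answer: 0xC8

Derivation:
After byte 1 (0x03): reg=0x09
After byte 2 (0xBD): reg=0x05
After byte 3 (0x6A): reg=0x0A
After byte 4 (0x91): reg=0xC8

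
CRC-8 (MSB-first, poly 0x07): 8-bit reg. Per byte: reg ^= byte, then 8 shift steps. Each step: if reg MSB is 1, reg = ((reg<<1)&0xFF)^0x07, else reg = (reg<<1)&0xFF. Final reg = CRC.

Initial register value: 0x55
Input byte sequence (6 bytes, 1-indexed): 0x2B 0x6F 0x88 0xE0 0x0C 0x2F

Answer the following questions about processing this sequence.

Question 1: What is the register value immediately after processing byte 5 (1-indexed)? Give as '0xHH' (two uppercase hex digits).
Answer: 0x76

Derivation:
After byte 1 (0x2B): reg=0x7D
After byte 2 (0x6F): reg=0x7E
After byte 3 (0x88): reg=0xCC
After byte 4 (0xE0): reg=0xC4
After byte 5 (0x0C): reg=0x76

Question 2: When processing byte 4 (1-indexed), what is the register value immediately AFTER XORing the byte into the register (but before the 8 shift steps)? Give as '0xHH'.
Register before byte 4: 0xCC
Byte 4: 0xE0
0xCC XOR 0xE0 = 0x2C

Answer: 0x2C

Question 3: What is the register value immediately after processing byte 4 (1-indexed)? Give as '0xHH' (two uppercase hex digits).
Answer: 0xC4

Derivation:
After byte 1 (0x2B): reg=0x7D
After byte 2 (0x6F): reg=0x7E
After byte 3 (0x88): reg=0xCC
After byte 4 (0xE0): reg=0xC4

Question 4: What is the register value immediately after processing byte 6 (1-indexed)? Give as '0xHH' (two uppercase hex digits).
Answer: 0x88

Derivation:
After byte 1 (0x2B): reg=0x7D
After byte 2 (0x6F): reg=0x7E
After byte 3 (0x88): reg=0xCC
After byte 4 (0xE0): reg=0xC4
After byte 5 (0x0C): reg=0x76
After byte 6 (0x2F): reg=0x88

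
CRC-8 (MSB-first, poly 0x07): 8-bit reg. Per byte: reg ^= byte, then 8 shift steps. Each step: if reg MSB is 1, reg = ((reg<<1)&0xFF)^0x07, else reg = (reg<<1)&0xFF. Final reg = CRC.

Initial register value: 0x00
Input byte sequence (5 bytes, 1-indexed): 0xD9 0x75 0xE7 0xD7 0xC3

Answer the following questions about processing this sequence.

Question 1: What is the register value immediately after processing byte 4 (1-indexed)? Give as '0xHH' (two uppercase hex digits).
After byte 1 (0xD9): reg=0x01
After byte 2 (0x75): reg=0x4B
After byte 3 (0xE7): reg=0x4D
After byte 4 (0xD7): reg=0xCF

Answer: 0xCF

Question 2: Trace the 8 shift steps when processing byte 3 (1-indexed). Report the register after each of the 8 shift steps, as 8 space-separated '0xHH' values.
After byte 1 (0xD9): reg=0x01
After byte 2 (0x75): reg=0x4B
Register before byte 3: 0x4B
After XOR with byte 0xE7: 0xAC

Answer: 0x5F 0xBE 0x7B 0xF6 0xEB 0xD1 0xA5 0x4D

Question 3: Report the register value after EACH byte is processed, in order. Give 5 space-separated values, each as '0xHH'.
0x01 0x4B 0x4D 0xCF 0x24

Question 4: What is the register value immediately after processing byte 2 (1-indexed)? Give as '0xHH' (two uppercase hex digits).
After byte 1 (0xD9): reg=0x01
After byte 2 (0x75): reg=0x4B

Answer: 0x4B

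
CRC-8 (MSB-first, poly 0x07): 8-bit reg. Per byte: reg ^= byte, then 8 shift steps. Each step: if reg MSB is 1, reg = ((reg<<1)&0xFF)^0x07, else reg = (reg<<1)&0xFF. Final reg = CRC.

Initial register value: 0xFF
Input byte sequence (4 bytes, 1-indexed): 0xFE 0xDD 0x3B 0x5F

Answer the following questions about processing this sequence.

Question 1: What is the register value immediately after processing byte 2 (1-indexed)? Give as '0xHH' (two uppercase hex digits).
After byte 1 (0xFE): reg=0x07
After byte 2 (0xDD): reg=0x08

Answer: 0x08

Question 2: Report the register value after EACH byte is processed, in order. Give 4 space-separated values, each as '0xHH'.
0x07 0x08 0x99 0x5C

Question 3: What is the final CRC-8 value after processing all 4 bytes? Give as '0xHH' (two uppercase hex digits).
Answer: 0x5C

Derivation:
After byte 1 (0xFE): reg=0x07
After byte 2 (0xDD): reg=0x08
After byte 3 (0x3B): reg=0x99
After byte 4 (0x5F): reg=0x5C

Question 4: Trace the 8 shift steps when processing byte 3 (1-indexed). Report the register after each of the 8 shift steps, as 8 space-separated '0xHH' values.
Answer: 0x66 0xCC 0x9F 0x39 0x72 0xE4 0xCF 0x99

Derivation:
After byte 1 (0xFE): reg=0x07
After byte 2 (0xDD): reg=0x08
Register before byte 3: 0x08
After XOR with byte 0x3B: 0x33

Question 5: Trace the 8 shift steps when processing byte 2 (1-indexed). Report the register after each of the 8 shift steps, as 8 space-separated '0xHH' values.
Answer: 0xB3 0x61 0xC2 0x83 0x01 0x02 0x04 0x08

Derivation:
After byte 1 (0xFE): reg=0x07
Register before byte 2: 0x07
After XOR with byte 0xDD: 0xDA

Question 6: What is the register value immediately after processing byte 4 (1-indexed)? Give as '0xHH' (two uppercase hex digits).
After byte 1 (0xFE): reg=0x07
After byte 2 (0xDD): reg=0x08
After byte 3 (0x3B): reg=0x99
After byte 4 (0x5F): reg=0x5C

Answer: 0x5C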